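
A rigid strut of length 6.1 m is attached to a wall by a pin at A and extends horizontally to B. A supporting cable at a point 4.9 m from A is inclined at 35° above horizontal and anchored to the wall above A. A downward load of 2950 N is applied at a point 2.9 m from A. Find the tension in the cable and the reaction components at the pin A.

T = 3044 N, A_x = 2493 N, A_y = 1204 N

ΣM about A: T·sin35°·4.9 − 2950·2.9 = 0 → T = 8555/(4.9·0.573576) = 3043.92 ≈ 3044 N.
ΣF_x = 0: A_x − T·cos35° = 0 → A_x = 3043.92 × 0.819152 = 2493 N.
ΣF_y = 0: A_y + T·sin35° − 2950 = 0 → A_y = 2950 − 3043.92 × 0.573576 = 1204 N.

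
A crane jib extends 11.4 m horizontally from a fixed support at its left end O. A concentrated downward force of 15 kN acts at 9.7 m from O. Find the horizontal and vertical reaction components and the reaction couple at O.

O_x = 0, O_y = 15.00 kN, M_O = 145.5 kN·m

ΣF_x = 0: O_x = 0.
ΣF_y = 0: O_y − 15 = 0 → O_y = 15.00 kN.
ΣM about O: M_O − 15·9.7 = 0 → M_O = 145.5 kN·m.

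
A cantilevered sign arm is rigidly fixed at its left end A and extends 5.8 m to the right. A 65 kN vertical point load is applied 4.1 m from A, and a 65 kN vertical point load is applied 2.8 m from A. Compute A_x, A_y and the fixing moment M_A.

ΣF_x = 0: A_x = 0.
ΣF_y = 0: A_y − 65 − 65 = 0 → A_y = 130.0 kN.
ΣM about A: M_A − 65·4.1 − 65·2.8 = 0 → M_A = 448.5 kN·m.

A_x = 0, A_y = 130.0 kN, M_A = 448.5 kN·m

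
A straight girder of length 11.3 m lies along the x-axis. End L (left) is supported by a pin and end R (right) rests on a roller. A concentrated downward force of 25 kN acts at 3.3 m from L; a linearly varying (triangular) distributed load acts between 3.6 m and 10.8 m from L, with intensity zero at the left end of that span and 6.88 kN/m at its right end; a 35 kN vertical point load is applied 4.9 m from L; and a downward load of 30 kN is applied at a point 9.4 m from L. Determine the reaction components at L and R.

L_x = 0, L_y = 48.92 kN, R_y = 65.85 kN

Resultant of the triangular load: ½ × 6.88 × 7.2 = 24.768 kN, acting at 8.4 m from L (one-third of the span from the peak).
Taking moments about L: R_y·11.3 − 25·3.3 − (½·6.88·7.2)·8.4 − 35·4.9 − 30·9.4 = 0 → R_y = 744.0512/11.3 = 65.8452 ≈ 65.85 kN.
ΣF_y = 0: L_y + 65.8452 − 25 − ½·6.88·7.2 − 35 − 30 = 0 → L_y = 48.92 kN.
ΣF_x = 0: no horizontal applied forces, so L_x = 0.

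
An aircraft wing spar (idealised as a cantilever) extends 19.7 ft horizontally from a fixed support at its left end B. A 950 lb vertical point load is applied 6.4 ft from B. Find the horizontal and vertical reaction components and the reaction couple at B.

ΣF_x = 0: B_x = 0.
ΣF_y = 0: B_y − 950 = 0 → B_y = 950.0 lb.
ΣM about B: M_B − 950·6.4 = 0 → M_B = 6080 lb·ft.

B_x = 0, B_y = 950.0 lb, M_B = 6080 lb·ft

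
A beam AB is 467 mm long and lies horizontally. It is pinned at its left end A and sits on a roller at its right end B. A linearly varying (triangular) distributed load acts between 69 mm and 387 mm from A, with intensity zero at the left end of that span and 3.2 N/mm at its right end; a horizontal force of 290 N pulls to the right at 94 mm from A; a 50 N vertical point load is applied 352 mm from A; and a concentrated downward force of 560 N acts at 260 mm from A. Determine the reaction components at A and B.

A_x = -290.0 N, A_y = 463.2 N, B_y = 655.6 N

Resultant of the triangular load: ½ × 3.2 × 318 = 508.8 N, acting at 281 mm from A (one-third of the span from the peak).
Taking moments about A: B_y·467 − (½·3.2·318)·281 − 50·352 − 560·260 = 0 → B_y = 306172.8/467 = 655.616 ≈ 655.6 N.
ΣF_y = 0: A_y + 655.616 − ½·3.2·318 − 50 − 560 = 0 → A_y = 463.2 N.
ΣF_x = 0: A_x + 290 = 0 → A_x = -290.0 N.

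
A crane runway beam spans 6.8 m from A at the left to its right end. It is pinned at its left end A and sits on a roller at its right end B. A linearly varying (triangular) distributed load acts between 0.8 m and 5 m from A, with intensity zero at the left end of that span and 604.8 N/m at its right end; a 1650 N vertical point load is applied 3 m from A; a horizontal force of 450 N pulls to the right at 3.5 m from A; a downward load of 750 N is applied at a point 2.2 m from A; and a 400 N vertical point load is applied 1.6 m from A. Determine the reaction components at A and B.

Resultant of the triangular load: ½ × 604.8 × 4.2 = 1270.08 N, acting at 3.6 m from A (one-third of the span from the peak).
Moments about A: B_y·6.8 − (½·604.8·4.2)·3.6 − 1650·3 − 750·2.2 − 400·1.6 = 0 → B_y = 11812.288/6.8 = 1737.1 ≈ 1737 N.
ΣF_y = 0: A_y + 1737.1 − ½·604.8·4.2 − 1650 − 750 − 400 = 0 → A_y = 2333 N.
ΣF_x = 0: A_x + 450 = 0 → A_x = -450.0 N.

A_x = -450.0 N, A_y = 2333 N, B_y = 1737 N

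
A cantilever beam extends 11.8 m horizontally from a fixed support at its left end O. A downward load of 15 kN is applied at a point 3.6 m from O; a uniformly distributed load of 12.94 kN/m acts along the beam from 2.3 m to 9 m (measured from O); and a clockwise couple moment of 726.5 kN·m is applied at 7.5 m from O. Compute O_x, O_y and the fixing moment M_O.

Resultant of the distributed load: 12.94 × 6.7 = 86.698 kN at 5.65 m from O.
ΣF_x = 0: O_x = 0.
ΣF_y = 0: O_y − 15 − 12.94·6.7 = 0 → O_y = 101.7 kN.
ΣM about O: M_O − 15·3.6 − (12.94·6.7)·5.65 − 726.5 = 0 → M_O = 1270 kN·m.

O_x = 0, O_y = 101.7 kN, M_O = 1270 kN·m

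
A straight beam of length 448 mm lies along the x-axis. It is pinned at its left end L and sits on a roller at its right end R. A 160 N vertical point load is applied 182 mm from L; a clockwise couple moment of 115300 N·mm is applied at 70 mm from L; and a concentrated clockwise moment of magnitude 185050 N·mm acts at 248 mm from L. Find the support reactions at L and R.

ΣM about L: R_y·448 − 160·182 − 115300 − 185050 = 0 → R_y = 329470/448 = 735.424 ≈ 735.4 N.
ΣF_y = 0: L_y + 735.424 − 160 = 0 → L_y = -575.4 N.
ΣF_x = 0: no horizontal applied forces, so L_x = 0.

L_x = 0, L_y = -575.4 N, R_y = 735.4 N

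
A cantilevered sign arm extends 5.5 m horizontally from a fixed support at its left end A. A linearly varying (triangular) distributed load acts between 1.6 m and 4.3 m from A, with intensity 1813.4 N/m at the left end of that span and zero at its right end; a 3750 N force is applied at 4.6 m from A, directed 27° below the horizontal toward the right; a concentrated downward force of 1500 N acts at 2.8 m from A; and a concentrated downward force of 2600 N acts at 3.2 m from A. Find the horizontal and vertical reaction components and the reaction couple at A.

Resultant of the triangular load: ½ × 1813.4 × 2.7 = 2448.09 N, acting at 2.5 m from A (one-third of the span from the peak).
ΣF_x = 0: A_x + 3750·cos27° = 0 → A_x = -3341 N.
ΣF_y = 0: A_y − ½·1813.4·2.7 − 3750·sin27° − 1500 − 2600 = 0 → A_y = 8251 N.
ΣM about A: M_A − (½·1813.4·2.7)·2.5 − 3750·sin27°·4.6 − 1500·2.8 − 2600·3.2 = 0 → M_A = 26470 N·m.

A_x = -3341 N, A_y = 8251 N, M_A = 26470 N·m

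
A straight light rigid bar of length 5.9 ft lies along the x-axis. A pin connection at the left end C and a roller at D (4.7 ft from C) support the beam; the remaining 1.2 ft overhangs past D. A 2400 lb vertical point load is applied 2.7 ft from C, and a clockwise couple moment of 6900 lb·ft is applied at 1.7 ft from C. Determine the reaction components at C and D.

Taking moments about C: D_y·4.7 − 2400·2.7 − 6900 = 0 → D_y = 13380/4.7 = 2846.81 ≈ 2847 lb.
ΣF_y = 0: C_y + 2846.81 − 2400 = 0 → C_y = -446.8 lb.
ΣF_x = 0: no horizontal applied forces, so C_x = 0.

C_x = 0, C_y = -446.8 lb, D_y = 2847 lb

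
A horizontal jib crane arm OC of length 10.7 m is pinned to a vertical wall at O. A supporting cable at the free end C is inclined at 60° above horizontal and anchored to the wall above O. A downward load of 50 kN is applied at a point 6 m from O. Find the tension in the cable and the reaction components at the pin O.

ΣM about O: T·sin60°·10.7 − 50·6 = 0 → T = 300/(10.7·0.866025) = 32.3748 ≈ 32.37 kN.
ΣF_x = 0: O_x − T·cos60° = 0 → O_x = 32.3748 × 0.5 = 16.19 kN.
ΣF_y = 0: O_y + T·sin60° − 50 = 0 → O_y = 50 − 32.3748 × 0.866025 = 21.96 kN.

T = 32.37 kN, O_x = 16.19 kN, O_y = 21.96 kN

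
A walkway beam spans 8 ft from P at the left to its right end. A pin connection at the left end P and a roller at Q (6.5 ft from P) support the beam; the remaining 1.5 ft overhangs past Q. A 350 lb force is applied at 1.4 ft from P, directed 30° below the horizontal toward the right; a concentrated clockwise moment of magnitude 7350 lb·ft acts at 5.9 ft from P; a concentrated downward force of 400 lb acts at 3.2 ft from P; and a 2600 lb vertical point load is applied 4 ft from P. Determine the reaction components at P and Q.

P_x = -303.1 lb, P_y = 209.6 lb, Q_y = 2965 lb

Taking moments about P: Q_y·6.5 − 350·sin30°·1.4 − 7350 − 400·3.2 − 2600·4 = 0 → Q_y = 19275/6.5 = 2965.38 ≈ 2965 lb.
ΣF_y = 0: P_y + 2965.38 − 350·sin30° − 400 − 2600 = 0 → P_y = 209.6 lb.
ΣF_x = 0: P_x + 350·cos30° = 0 → P_x = -303.1 lb.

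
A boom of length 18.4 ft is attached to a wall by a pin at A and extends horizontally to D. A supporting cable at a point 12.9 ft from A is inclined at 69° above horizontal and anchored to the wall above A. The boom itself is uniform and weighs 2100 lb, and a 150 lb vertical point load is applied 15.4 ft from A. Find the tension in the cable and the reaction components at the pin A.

ΣM about A: T·sin69°·12.9 − 2100·9.2 − 150·15.4 = 0 → T = 21630/(12.9·0.93358) = 1796.04 ≈ 1796 lb.
ΣF_x = 0: A_x − T·cos69° = 0 → A_x = 1796.04 × 0.358368 = 643.6 lb.
ΣF_y = 0: A_y + T·sin69° − 2100 − 150 = 0 → A_y = 2250 − 1796.04 × 0.93358 = 573.3 lb.

T = 1796 lb, A_x = 643.6 lb, A_y = 573.3 lb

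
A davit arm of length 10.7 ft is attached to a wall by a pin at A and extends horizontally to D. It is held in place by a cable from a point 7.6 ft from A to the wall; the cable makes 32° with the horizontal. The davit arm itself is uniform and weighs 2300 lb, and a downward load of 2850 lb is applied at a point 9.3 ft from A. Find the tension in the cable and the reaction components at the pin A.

T = 9637 lb, A_x = 8172 lb, A_y = 43.42 lb

ΣM about A: T·sin32°·7.6 − 2300·5.35 − 2850·9.3 = 0 → T = 38810/(7.6·0.529919) = 9636.53 ≈ 9637 lb.
ΣF_x = 0: A_x − T·cos32° = 0 → A_x = 9636.53 × 0.848048 = 8172 lb.
ΣF_y = 0: A_y + T·sin32° − 2300 − 2850 = 0 → A_y = 5150 − 9636.53 × 0.529919 = 43.42 lb.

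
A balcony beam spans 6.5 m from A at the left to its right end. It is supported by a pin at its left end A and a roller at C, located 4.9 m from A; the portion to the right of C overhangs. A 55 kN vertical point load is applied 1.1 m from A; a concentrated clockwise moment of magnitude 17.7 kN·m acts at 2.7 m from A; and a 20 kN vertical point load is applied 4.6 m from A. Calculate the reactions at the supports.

Moments about A: C_y·4.9 − 55·1.1 − 17.7 − 20·4.6 = 0 → C_y = 170.2/4.9 = 34.7347 ≈ 34.73 kN.
ΣF_y = 0: A_y + 34.7347 − 55 − 20 = 0 → A_y = 40.27 kN.
ΣF_x = 0: no horizontal applied forces, so A_x = 0.

A_x = 0, A_y = 40.27 kN, C_y = 34.73 kN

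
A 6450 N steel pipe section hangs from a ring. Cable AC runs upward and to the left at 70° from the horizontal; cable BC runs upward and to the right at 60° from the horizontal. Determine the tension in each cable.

T_AC = 4210 N, T_BC = 2880 N

ΣF_x = 0: −T_AC·cos70° + T_BC·cos60° = 0 → T_BC = 0.68404·T_AC.
ΣF_y = 0: T_AC·sin70° + T_BC·sin60° = 6450.
Substitute: T_AC·(0.939693 + 0.68404·0.866025) = 6450 → T_AC = 4209.94 ≈ 4210 N.
Then T_BC = 0.68404 × 4209.94 = 2880 N.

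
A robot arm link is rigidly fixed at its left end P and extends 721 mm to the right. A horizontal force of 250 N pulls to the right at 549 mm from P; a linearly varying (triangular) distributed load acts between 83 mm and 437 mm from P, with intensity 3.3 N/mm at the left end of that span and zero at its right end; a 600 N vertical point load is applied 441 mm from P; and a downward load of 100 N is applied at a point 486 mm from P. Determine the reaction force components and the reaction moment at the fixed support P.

P_x = -250.0 N, P_y = 1284 N, M_P = 430600 N·mm

Resultant of the triangular load: ½ × 3.3 × 354 = 584.1 N, acting at 201 mm from P (one-third of the span from the peak).
ΣF_x = 0: P_x + 250 = 0 → P_x = -250.0 N.
ΣF_y = 0: P_y − ½·3.3·354 − 600 − 100 = 0 → P_y = 1284 N.
ΣM about P: M_P − (½·3.3·354)·201 − 600·441 − 100·486 = 0 → M_P = 430600 N·mm.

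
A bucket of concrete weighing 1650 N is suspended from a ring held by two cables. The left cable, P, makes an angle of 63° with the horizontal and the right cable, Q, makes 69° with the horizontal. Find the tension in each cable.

ΣF_x = 0: −T_P·cos63° + T_Q·cos69° = 0 → T_Q = 1.26683·T_P.
ΣF_y = 0: T_P·sin63° + T_Q·sin69° = 1650.
Substitute: T_P·(0.891007 + 1.26683·0.93358) = 1650 → T_P = 795.681 ≈ 795.7 N.
Then T_Q = 1.26683 × 795.681 = 1008 N.

T_P = 795.7 N, T_Q = 1008 N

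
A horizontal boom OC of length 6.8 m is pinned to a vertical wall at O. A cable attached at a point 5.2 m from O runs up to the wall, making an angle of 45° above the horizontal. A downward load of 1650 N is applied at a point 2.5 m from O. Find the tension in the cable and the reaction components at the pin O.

ΣM about O: T·sin45°·5.2 − 1650·2.5 = 0 → T = 4125/(5.2·0.707107) = 1121.85 ≈ 1122 N.
ΣF_x = 0: O_x − T·cos45° = 0 → O_x = 1121.85 × 0.707107 = 793.3 N.
ΣF_y = 0: O_y + T·sin45° − 1650 = 0 → O_y = 1650 − 1121.85 × 0.707107 = 856.7 N.

T = 1122 N, O_x = 793.3 N, O_y = 856.7 N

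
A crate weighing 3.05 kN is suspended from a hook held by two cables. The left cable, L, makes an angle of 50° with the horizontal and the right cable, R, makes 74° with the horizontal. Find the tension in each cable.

ΣF_x = 0: −T_L·cos50° + T_R·cos74° = 0 → T_R = 2.332·T_L.
ΣF_y = 0: T_L·sin50° + T_R·sin74° = 3.05.
Substitute: T_L·(0.766044 + 2.332·0.961262) = 3.05 → T_L = 1.01406 ≈ 1.014 kN.
Then T_R = 2.332 × 1.01406 = 2.365 kN.

T_L = 1.014 kN, T_R = 2.365 kN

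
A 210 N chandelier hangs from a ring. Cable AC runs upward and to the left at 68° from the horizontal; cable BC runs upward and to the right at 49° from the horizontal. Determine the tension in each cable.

T_AC = 154.6 N, T_BC = 88.29 N

ΣF_x = 0: −T_AC·cos68° + T_BC·cos49° = 0 → T_BC = 0.570995·T_AC.
ΣF_y = 0: T_AC·sin68° + T_BC·sin49° = 210.
Substitute: T_AC·(0.927184 + 0.570995·0.75471) = 210 → T_AC = 154.626 ≈ 154.6 N.
Then T_BC = 0.570995 × 154.626 = 88.29 N.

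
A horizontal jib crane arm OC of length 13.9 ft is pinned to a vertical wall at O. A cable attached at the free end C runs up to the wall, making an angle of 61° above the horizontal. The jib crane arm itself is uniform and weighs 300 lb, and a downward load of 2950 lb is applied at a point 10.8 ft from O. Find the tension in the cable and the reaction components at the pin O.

T = 2792 lb, O_x = 1354 lb, O_y = 807.9 lb

ΣM about O: T·sin61°·13.9 − 300·6.95 − 2950·10.8 = 0 → T = 33945/(13.9·0.87462) = 2792.17 ≈ 2792 lb.
ΣF_x = 0: O_x − T·cos61° = 0 → O_x = 2792.17 × 0.48481 = 1354 lb.
ΣF_y = 0: O_y + T·sin61° − 300 − 2950 = 0 → O_y = 3250 − 2792.17 × 0.87462 = 807.9 lb.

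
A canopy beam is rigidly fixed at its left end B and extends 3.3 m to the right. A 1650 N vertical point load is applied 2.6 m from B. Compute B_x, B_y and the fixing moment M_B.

ΣF_x = 0: B_x = 0.
ΣF_y = 0: B_y − 1650 = 0 → B_y = 1650 N.
ΣM about B: M_B − 1650·2.6 = 0 → M_B = 4290 N·m.

B_x = 0, B_y = 1650 N, M_B = 4290 N·m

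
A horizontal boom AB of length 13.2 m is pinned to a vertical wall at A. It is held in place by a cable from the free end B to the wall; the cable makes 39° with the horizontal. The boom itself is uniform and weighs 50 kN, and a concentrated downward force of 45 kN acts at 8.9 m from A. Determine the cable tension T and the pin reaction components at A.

T = 87.94 kN, A_x = 68.34 kN, A_y = 39.66 kN

ΣM about A: T·sin39°·13.2 − 50·6.6 − 45·8.9 = 0 → T = 730.5/(13.2·0.62932) = 87.9376 ≈ 87.94 kN.
ΣF_x = 0: A_x − T·cos39° = 0 → A_x = 87.9376 × 0.777146 = 68.34 kN.
ΣF_y = 0: A_y + T·sin39° − 50 − 45 = 0 → A_y = 95 − 87.9376 × 0.62932 = 39.66 kN.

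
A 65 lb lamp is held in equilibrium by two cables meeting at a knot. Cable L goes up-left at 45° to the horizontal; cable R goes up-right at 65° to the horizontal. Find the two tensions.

T_L = 29.23 lb, T_R = 48.91 lb

ΣF_x = 0: −T_L·cos45° + T_R·cos65° = 0 → T_R = 1.67316·T_L.
ΣF_y = 0: T_L·sin45° + T_R·sin65° = 65.
Substitute: T_L·(0.707107 + 1.67316·0.906308) = 65 → T_L = 29.2331 ≈ 29.23 lb.
Then T_R = 1.67316 × 29.2331 = 48.91 lb.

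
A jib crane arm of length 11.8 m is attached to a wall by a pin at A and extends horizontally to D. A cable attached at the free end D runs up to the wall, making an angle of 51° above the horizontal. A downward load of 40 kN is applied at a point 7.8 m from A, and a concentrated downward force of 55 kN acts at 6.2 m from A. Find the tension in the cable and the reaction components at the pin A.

ΣM about A: T·sin51°·11.8 − 40·7.8 − 55·6.2 = 0 → T = 653/(11.8·0.777146) = 71.208 ≈ 71.21 kN.
ΣF_x = 0: A_x − T·cos51° = 0 → A_x = 71.208 × 0.62932 = 44.81 kN.
ΣF_y = 0: A_y + T·sin51° − 40 − 55 = 0 → A_y = 95 − 71.208 × 0.777146 = 39.66 kN.

T = 71.21 kN, A_x = 44.81 kN, A_y = 39.66 kN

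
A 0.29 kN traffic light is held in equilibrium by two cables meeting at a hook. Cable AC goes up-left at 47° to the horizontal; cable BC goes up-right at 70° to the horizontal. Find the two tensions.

ΣF_x = 0: −T_AC·cos47° + T_BC·cos70° = 0 → T_BC = 1.99403·T_AC.
ΣF_y = 0: T_AC·sin47° + T_BC·sin70° = 0.29.
Substitute: T_AC·(0.731354 + 1.99403·0.939693) = 0.29 → T_AC = 0.111319 ≈ 0.1113 kN.
Then T_BC = 1.99403 × 0.111319 = 0.2220 kN.

T_AC = 0.1113 kN, T_BC = 0.2220 kN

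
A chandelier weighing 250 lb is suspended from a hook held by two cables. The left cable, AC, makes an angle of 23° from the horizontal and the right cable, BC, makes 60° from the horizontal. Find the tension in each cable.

ΣF_x = 0: −T_AC·cos23° + T_BC·cos60° = 0 → T_BC = 1.84101·T_AC.
ΣF_y = 0: T_AC·sin23° + T_BC·sin60° = 250.
Substitute: T_AC·(0.390731 + 1.84101·0.866025) = 250 → T_AC = 125.939 ≈ 125.9 lb.
Then T_BC = 1.84101 × 125.939 = 231.9 lb.

T_AC = 125.9 lb, T_BC = 231.9 lb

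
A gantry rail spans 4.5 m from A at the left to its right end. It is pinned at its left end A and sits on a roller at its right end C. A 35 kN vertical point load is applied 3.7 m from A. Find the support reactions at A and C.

Taking moments about A: C_y·4.5 − 35·3.7 = 0 → C_y = 129.5/4.5 = 28.7778 ≈ 28.78 kN.
ΣF_y = 0: A_y + 28.7778 − 35 = 0 → A_y = 6.222 kN.
ΣF_x = 0: no horizontal applied forces, so A_x = 0.

A_x = 0, A_y = 6.222 kN, C_y = 28.78 kN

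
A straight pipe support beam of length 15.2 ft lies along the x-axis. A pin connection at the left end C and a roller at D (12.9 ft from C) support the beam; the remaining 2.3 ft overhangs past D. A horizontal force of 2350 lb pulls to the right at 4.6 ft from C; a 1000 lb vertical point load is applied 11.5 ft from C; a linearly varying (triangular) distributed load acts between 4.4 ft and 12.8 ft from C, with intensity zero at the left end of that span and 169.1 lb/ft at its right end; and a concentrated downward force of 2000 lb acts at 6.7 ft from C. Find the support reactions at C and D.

Resultant of the triangular load: ½ × 169.1 × 8.4 = 710.22 lb, acting at 10 ft from C (one-third of the span from the peak).
ΣM about C: D_y·12.9 − 1000·11.5 − (½·169.1·8.4)·10 − 2000·6.7 = 0 → D_y = 32002.2/12.9 = 2480.79 ≈ 2481 lb.
ΣF_y = 0: C_y + 2480.79 − 1000 − ½·169.1·8.4 − 2000 = 0 → C_y = 1229 lb.
ΣF_x = 0: C_x + 2350 = 0 → C_x = -2350 lb.

C_x = -2350 lb, C_y = 1229 lb, D_y = 2481 lb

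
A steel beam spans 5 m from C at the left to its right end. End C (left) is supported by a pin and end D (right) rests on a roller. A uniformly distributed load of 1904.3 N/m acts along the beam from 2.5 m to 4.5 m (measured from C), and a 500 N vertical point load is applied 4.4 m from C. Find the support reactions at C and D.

C_x = 0, C_y = 1203 N, D_y = 3106 N

Resultant of the distributed load: 1904.3 × 2 = 3808.6 N at 3.5 m from C.
ΣM about C: D_y·5 − (1904.3·2)·3.5 − 500·4.4 = 0 → D_y = 15530.1/5 = 3106.02 ≈ 3106 N.
ΣF_y = 0: C_y + 3106.02 − 1904.3·2 − 500 = 0 → C_y = 1203 N.
ΣF_x = 0: no horizontal applied forces, so C_x = 0.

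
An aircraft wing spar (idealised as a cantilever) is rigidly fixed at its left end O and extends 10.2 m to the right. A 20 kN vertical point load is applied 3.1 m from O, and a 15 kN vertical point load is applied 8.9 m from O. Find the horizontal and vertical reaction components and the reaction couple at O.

ΣF_x = 0: O_x = 0.
ΣF_y = 0: O_y − 20 − 15 = 0 → O_y = 35.00 kN.
ΣM about O: M_O − 20·3.1 − 15·8.9 = 0 → M_O = 195.5 kN·m.

O_x = 0, O_y = 35.00 kN, M_O = 195.5 kN·m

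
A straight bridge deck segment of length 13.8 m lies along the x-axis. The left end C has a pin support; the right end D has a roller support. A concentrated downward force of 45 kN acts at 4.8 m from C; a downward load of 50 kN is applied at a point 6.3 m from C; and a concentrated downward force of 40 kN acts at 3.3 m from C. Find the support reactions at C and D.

Moments about C: D_y·13.8 − 45·4.8 − 50·6.3 − 40·3.3 = 0 → D_y = 663/13.8 = 48.0435 ≈ 48.04 kN.
ΣF_y = 0: C_y + 48.0435 − 45 − 50 − 40 = 0 → C_y = 86.96 kN.
ΣF_x = 0: no horizontal applied forces, so C_x = 0.

C_x = 0, C_y = 86.96 kN, D_y = 48.04 kN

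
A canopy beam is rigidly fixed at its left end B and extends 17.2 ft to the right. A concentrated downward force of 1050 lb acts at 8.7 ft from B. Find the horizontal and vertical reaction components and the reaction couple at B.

ΣF_x = 0: B_x = 0.
ΣF_y = 0: B_y − 1050 = 0 → B_y = 1050 lb.
ΣM about B: M_B − 1050·8.7 = 0 → M_B = 9135 lb·ft.

B_x = 0, B_y = 1050 lb, M_B = 9135 lb·ft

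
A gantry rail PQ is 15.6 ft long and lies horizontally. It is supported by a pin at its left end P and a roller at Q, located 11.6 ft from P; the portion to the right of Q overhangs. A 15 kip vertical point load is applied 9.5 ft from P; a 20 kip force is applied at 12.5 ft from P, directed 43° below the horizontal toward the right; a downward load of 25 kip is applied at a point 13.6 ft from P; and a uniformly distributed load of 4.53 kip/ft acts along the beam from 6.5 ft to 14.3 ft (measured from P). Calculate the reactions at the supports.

P_x = -14.63 kip, P_y = 1.002 kip, Q_y = 87.97 kip

Resultant of the distributed load: 4.53 × 7.8 = 35.334 kip at 10.4 ft from P.
Moments about P: Q_y·11.6 − 15·9.5 − 20·sin43°·12.5 − 25·13.6 − (4.53·7.8)·10.4 = 0 → Q_y = 1020.47/11.6 = 87.9716 ≈ 87.97 kip.
ΣF_y = 0: P_y + 87.9716 − 15 − 20·sin43° − 25 − 4.53·7.8 = 0 → P_y = 1.002 kip.
ΣF_x = 0: P_x + 20·cos43° = 0 → P_x = -14.63 kip.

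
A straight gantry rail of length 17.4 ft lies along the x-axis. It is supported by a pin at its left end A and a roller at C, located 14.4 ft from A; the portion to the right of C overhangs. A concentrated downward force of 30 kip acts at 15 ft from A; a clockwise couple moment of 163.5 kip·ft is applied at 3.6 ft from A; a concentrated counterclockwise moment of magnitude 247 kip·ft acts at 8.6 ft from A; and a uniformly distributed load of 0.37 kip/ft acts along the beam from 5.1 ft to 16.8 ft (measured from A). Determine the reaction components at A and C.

Resultant of the distributed load: 0.37 × 11.7 = 4.329 kip at 10.95 ft from A.
Moments about A: C_y·14.4 − 30·15 − 163.5 + 247 − (0.37·11.7)·10.95 = 0 → C_y = 413.90255/14.4 = 28.7432 ≈ 28.74 kip.
ΣF_y = 0: A_y + 28.7432 − 30 − 0.37·11.7 = 0 → A_y = 5.586 kip.
ΣF_x = 0: no horizontal applied forces, so A_x = 0.

A_x = 0, A_y = 5.586 kip, C_y = 28.74 kip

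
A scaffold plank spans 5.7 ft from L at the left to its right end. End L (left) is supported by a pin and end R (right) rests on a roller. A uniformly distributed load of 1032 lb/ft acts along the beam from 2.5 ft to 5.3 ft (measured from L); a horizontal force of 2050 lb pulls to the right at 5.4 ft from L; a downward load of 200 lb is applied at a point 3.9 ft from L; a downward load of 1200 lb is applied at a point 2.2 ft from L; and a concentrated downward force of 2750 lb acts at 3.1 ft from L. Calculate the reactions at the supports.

L_x = -2050 lb, L_y = 2967 lb, R_y = 4073 lb

Resultant of the distributed load: 1032 × 2.8 = 2889.6 lb at 3.9 ft from L.
ΣM about L: R_y·5.7 − (1032·2.8)·3.9 − 200·3.9 − 1200·2.2 − 2750·3.1 = 0 → R_y = 23214.44/5.7 = 4072.71 ≈ 4073 lb.
ΣF_y = 0: L_y + 4072.71 − 1032·2.8 − 200 − 1200 − 2750 = 0 → L_y = 2967 lb.
ΣF_x = 0: L_x + 2050 = 0 → L_x = -2050 lb.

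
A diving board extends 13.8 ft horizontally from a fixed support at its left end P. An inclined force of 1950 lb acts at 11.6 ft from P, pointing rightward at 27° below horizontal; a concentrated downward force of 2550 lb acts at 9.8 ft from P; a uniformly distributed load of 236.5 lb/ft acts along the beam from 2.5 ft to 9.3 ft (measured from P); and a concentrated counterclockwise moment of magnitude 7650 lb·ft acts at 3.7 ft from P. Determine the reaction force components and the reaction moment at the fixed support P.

Resultant of the distributed load: 236.5 × 6.8 = 1608.2 lb at 5.9 ft from P.
ΣF_x = 0: P_x + 1950·cos27° = 0 → P_x = -1737 lb.
ΣF_y = 0: P_y − 1950·sin27° − 2550 − 236.5·6.8 = 0 → P_y = 5043 lb.
ΣM about P: M_P − 1950·sin27°·11.6 − 2550·9.8 − (236.5·6.8)·5.9 + 7650 = 0 → M_P = 37100 lb·ft.

P_x = -1737 lb, P_y = 5043 lb, M_P = 37100 lb·ft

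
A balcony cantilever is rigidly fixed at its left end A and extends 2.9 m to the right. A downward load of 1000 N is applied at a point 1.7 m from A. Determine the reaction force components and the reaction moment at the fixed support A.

ΣF_x = 0: A_x = 0.
ΣF_y = 0: A_y − 1000 = 0 → A_y = 1000 N.
ΣM about A: M_A − 1000·1.7 = 0 → M_A = 1700 N·m.

A_x = 0, A_y = 1000 N, M_A = 1700 N·m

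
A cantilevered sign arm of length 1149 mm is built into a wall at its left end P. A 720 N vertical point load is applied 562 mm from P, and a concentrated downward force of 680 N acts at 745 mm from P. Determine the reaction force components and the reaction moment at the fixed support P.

ΣF_x = 0: P_x = 0.
ΣF_y = 0: P_y − 720 − 680 = 0 → P_y = 1400 N.
ΣM about P: M_P − 720·562 − 680·745 = 0 → M_P = 911200 N·mm.

P_x = 0, P_y = 1400 N, M_P = 911200 N·mm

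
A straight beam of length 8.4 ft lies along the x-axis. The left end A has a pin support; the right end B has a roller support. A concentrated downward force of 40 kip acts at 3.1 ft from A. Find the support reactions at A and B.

A_x = 0, A_y = 25.24 kip, B_y = 14.76 kip

Moments about A: B_y·8.4 − 40·3.1 = 0 → B_y = 124/8.4 = 14.7619 ≈ 14.76 kip.
ΣF_y = 0: A_y + 14.7619 − 40 = 0 → A_y = 25.24 kip.
ΣF_x = 0: no horizontal applied forces, so A_x = 0.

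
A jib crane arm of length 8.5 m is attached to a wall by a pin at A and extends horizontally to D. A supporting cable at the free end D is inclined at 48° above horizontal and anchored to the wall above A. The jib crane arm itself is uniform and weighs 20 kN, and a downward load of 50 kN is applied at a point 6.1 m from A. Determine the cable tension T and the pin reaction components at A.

T = 61.74 kN, A_x = 41.31 kN, A_y = 24.12 kN

ΣM about A: T·sin48°·8.5 − 20·4.25 − 50·6.1 = 0 → T = 390/(8.5·0.743145) = 61.7408 ≈ 61.74 kN.
ΣF_x = 0: A_x − T·cos48° = 0 → A_x = 61.7408 × 0.669131 = 41.31 kN.
ΣF_y = 0: A_y + T·sin48° − 20 − 50 = 0 → A_y = 70 − 61.7408 × 0.743145 = 24.12 kN.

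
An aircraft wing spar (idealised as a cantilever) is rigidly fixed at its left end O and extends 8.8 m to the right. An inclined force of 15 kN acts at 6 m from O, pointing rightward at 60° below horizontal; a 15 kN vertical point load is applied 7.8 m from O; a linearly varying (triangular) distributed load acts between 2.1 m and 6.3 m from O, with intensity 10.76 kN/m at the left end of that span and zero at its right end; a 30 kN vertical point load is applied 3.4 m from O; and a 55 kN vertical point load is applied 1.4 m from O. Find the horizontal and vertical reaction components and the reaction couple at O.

Resultant of the triangular load: ½ × 10.76 × 4.2 = 22.596 kN, acting at 3.5 m from O (one-third of the span from the peak).
ΣF_x = 0: O_x + 15·cos60° = 0 → O_x = -7.500 kN.
ΣF_y = 0: O_y − 15·sin60° − 15 − ½·10.76·4.2 − 30 − 55 = 0 → O_y = 135.6 kN.
ΣM about O: M_O − 15·sin60°·6 − 15·7.8 − (½·10.76·4.2)·3.5 − 30·3.4 − 55·1.4 = 0 → M_O = 453.0 kN·m.

O_x = -7.500 kN, O_y = 135.6 kN, M_O = 453.0 kN·m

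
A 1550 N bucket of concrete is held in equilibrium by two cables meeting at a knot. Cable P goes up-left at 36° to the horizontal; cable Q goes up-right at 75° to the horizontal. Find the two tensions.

T_P = 429.7 N, T_Q = 1343 N

ΣF_x = 0: −T_P·cos36° + T_Q·cos75° = 0 → T_Q = 3.1258·T_P.
ΣF_y = 0: T_P·sin36° + T_Q·sin75° = 1550.
Substitute: T_P·(0.587785 + 3.1258·0.965926) = 1550 → T_P = 429.711 ≈ 429.7 N.
Then T_Q = 3.1258 × 429.711 = 1343 N.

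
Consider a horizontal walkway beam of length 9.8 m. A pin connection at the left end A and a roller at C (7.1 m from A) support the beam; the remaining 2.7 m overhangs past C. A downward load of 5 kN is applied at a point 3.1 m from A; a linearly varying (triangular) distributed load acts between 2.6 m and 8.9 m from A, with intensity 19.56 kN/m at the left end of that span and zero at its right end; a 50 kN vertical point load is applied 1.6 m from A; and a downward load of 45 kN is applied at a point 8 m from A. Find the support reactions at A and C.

Resultant of the triangular load: ½ × 19.56 × 6.3 = 61.614 kN, acting at 4.7 m from A (one-third of the span from the peak).
Moments about A: C_y·7.1 − 5·3.1 − (½·19.56·6.3)·4.7 − 50·1.6 − 45·8 = 0 → C_y = 745.0858/7.1 = 104.942 ≈ 104.9 kN.
ΣF_y = 0: A_y + 104.942 − 5 − ½·19.56·6.3 − 50 − 45 = 0 → A_y = 56.67 kN.
ΣF_x = 0: no horizontal applied forces, so A_x = 0.

A_x = 0, A_y = 56.67 kN, C_y = 104.9 kN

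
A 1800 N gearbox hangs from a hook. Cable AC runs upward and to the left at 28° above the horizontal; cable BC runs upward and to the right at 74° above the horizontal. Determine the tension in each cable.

ΣF_x = 0: −T_AC·cos28° + T_BC·cos74° = 0 → T_BC = 3.20329·T_AC.
ΣF_y = 0: T_AC·sin28° + T_BC·sin74° = 1800.
Substitute: T_AC·(0.469472 + 3.20329·0.961262) = 1800 → T_AC = 507.232 ≈ 507.2 N.
Then T_BC = 3.20329 × 507.232 = 1625 N.

T_AC = 507.2 N, T_BC = 1625 N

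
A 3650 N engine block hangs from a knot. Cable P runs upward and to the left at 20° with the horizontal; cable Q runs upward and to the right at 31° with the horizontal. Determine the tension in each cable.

ΣF_x = 0: −T_P·cos20° + T_Q·cos31° = 0 → T_Q = 1.09628·T_P.
ΣF_y = 0: T_P·sin20° + T_Q·sin31° = 3650.
Substitute: T_P·(0.34202 + 1.09628·0.515038) = 3650 → T_P = 4025.83 ≈ 4026 N.
Then T_Q = 1.09628 × 4025.83 = 4413 N.

T_P = 4026 N, T_Q = 4413 N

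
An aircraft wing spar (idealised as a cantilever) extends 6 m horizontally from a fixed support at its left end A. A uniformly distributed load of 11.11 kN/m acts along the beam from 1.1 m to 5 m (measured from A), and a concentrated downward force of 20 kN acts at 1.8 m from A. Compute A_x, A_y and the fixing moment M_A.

Resultant of the distributed load: 11.11 × 3.9 = 43.329 kN at 3.05 m from A.
ΣF_x = 0: A_x = 0.
ΣF_y = 0: A_y − 11.11·3.9 − 20 = 0 → A_y = 63.33 kN.
ΣM about A: M_A − (11.11·3.9)·3.05 − 20·1.8 = 0 → M_A = 168.2 kN·m.

A_x = 0, A_y = 63.33 kN, M_A = 168.2 kN·m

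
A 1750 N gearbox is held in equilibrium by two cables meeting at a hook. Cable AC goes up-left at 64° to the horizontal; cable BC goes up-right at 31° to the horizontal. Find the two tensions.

T_AC = 1506 N, T_BC = 770.1 N

ΣF_x = 0: −T_AC·cos64° + T_BC·cos31° = 0 → T_BC = 0.511418·T_AC.
ΣF_y = 0: T_AC·sin64° + T_BC·sin31° = 1750.
Substitute: T_AC·(0.898794 + 0.511418·0.515038) = 1750 → T_AC = 1505.77 ≈ 1506 N.
Then T_BC = 0.511418 × 1505.77 = 770.1 N.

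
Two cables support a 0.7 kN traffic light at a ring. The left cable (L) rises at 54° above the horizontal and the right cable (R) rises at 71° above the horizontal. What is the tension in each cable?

ΣF_x = 0: −T_L·cos54° + T_R·cos71° = 0 → T_R = 1.80541·T_L.
ΣF_y = 0: T_L·sin54° + T_R·sin71° = 0.7.
Substitute: T_L·(0.809017 + 1.80541·0.945519) = 0.7 → T_L = 0.278212 ≈ 0.2782 kN.
Then T_R = 1.80541 × 0.278212 = 0.5023 kN.

T_L = 0.2782 kN, T_R = 0.5023 kN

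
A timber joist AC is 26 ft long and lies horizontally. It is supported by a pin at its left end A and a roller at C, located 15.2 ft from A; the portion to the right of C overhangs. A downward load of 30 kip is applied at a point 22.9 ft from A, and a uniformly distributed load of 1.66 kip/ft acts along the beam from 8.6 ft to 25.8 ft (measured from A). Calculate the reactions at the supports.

Resultant of the distributed load: 1.66 × 17.2 = 28.552 kip at 17.2 ft from A.
Moments about A: C_y·15.2 − 30·22.9 − (1.66·17.2)·17.2 = 0 → C_y = 1178.0944/15.2 = 77.5062 ≈ 77.51 kip.
ΣF_y = 0: A_y + 77.5062 − 30 − 1.66·17.2 = 0 → A_y = -18.95 kip.
ΣF_x = 0: no horizontal applied forces, so A_x = 0.

A_x = 0, A_y = -18.95 kip, C_y = 77.51 kip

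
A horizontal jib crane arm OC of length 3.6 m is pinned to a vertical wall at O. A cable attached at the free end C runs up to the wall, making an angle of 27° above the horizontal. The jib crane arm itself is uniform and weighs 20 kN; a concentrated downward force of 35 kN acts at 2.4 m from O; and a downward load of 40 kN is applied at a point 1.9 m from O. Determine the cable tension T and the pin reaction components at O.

T = 119.9 kN, O_x = 106.9 kN, O_y = 40.56 kN

ΣM about O: T·sin27°·3.6 − 20·1.8 − 35·2.4 − 40·1.9 = 0 → T = 196/(3.6·0.45399) = 119.924 ≈ 119.9 kN.
ΣF_x = 0: O_x − T·cos27° = 0 → O_x = 119.924 × 0.891007 = 106.9 kN.
ΣF_y = 0: O_y + T·sin27° − 20 − 35 − 40 = 0 → O_y = 95 − 119.924 × 0.45399 = 40.56 kN.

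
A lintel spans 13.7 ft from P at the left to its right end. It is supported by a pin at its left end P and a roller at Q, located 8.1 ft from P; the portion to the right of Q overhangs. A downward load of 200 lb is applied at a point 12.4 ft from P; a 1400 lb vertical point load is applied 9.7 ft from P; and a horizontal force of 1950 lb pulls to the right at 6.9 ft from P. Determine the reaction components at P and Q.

Moments about P: Q_y·8.1 − 200·12.4 − 1400·9.7 = 0 → Q_y = 16060/8.1 = 1982.72 ≈ 1983 lb.
ΣF_y = 0: P_y + 1982.72 − 200 − 1400 = 0 → P_y = -382.7 lb.
ΣF_x = 0: P_x + 1950 = 0 → P_x = -1950 lb.

P_x = -1950 lb, P_y = -382.7 lb, Q_y = 1983 lb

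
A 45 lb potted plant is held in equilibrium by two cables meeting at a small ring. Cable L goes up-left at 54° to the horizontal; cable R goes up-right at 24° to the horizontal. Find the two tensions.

T_L = 42.03 lb, T_R = 27.04 lb

ΣF_x = 0: −T_L·cos54° + T_R·cos24° = 0 → T_R = 0.643411·T_L.
ΣF_y = 0: T_L·sin54° + T_R·sin24° = 45.
Substitute: T_L·(0.809017 + 0.643411·0.406737) = 45 → T_L = 42.0279 ≈ 42.03 lb.
Then T_R = 0.643411 × 42.0279 = 27.04 lb.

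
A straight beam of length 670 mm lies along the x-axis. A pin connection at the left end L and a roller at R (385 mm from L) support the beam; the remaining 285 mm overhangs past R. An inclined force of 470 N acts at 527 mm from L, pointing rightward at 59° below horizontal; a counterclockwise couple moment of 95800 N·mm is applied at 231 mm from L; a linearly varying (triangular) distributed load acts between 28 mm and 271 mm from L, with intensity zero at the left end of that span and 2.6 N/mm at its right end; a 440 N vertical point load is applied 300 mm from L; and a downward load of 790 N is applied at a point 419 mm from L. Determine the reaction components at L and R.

Resultant of the triangular load: ½ × 2.6 × 243 = 315.9 N, acting at 190 mm from L (one-third of the span from the peak).
ΣM about L: R_y·385 − 470·sin59°·527 + 95800 − (½·2.6·243)·190 − 440·300 − 790·419 = 0 → R_y = 639543/385 = 1661.15 ≈ 1661 N.
ΣF_y = 0: L_y + 1661.15 − 470·sin59° − ½·2.6·243 − 440 − 790 = 0 → L_y = 287.6 N.
ΣF_x = 0: L_x + 470·cos59° = 0 → L_x = -242.1 N.

L_x = -242.1 N, L_y = 287.6 N, R_y = 1661 N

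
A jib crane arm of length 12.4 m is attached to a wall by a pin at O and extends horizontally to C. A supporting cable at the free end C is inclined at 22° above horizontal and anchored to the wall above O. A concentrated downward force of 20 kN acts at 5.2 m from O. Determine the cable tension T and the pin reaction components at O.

T = 22.39 kN, O_x = 20.76 kN, O_y = 11.61 kN

ΣM about O: T·sin22°·12.4 − 20·5.2 = 0 → T = 104/(12.4·0.374607) = 22.3891 ≈ 22.39 kN.
ΣF_x = 0: O_x − T·cos22° = 0 → O_x = 22.3891 × 0.927184 = 20.76 kN.
ΣF_y = 0: O_y + T·sin22° − 20 = 0 → O_y = 20 − 22.3891 × 0.374607 = 11.61 kN.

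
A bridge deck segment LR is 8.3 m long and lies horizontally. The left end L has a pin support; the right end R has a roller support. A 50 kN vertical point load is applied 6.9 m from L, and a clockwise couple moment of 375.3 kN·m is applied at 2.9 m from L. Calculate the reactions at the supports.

Moments about L: R_y·8.3 − 50·6.9 − 375.3 = 0 → R_y = 720.3/8.3 = 86.7831 ≈ 86.78 kN.
ΣF_y = 0: L_y + 86.7831 − 50 = 0 → L_y = -36.78 kN.
ΣF_x = 0: no horizontal applied forces, so L_x = 0.

L_x = 0, L_y = -36.78 kN, R_y = 86.78 kN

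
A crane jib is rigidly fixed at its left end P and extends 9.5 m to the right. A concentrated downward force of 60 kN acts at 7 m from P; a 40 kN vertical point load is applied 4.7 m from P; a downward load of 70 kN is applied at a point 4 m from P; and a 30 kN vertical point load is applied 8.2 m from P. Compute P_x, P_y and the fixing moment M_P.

ΣF_x = 0: P_x = 0.
ΣF_y = 0: P_y − 60 − 40 − 70 − 30 = 0 → P_y = 200.0 kN.
ΣM about P: M_P − 60·7 − 40·4.7 − 70·4 − 30·8.2 = 0 → M_P = 1134 kN·m.

P_x = 0, P_y = 200.0 kN, M_P = 1134 kN·m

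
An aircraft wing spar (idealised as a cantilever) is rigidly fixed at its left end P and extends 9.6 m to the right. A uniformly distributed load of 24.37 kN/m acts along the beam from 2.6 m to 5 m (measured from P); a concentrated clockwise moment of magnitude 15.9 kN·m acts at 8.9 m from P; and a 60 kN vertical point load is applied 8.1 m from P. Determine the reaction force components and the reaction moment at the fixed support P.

Resultant of the distributed load: 24.37 × 2.4 = 58.488 kN at 3.8 m from P.
ΣF_x = 0: P_x = 0.
ΣF_y = 0: P_y − 24.37·2.4 − 60 = 0 → P_y = 118.5 kN.
ΣM about P: M_P − (24.37·2.4)·3.8 − 15.9 − 60·8.1 = 0 → M_P = 724.2 kN·m.

P_x = 0, P_y = 118.5 kN, M_P = 724.2 kN·m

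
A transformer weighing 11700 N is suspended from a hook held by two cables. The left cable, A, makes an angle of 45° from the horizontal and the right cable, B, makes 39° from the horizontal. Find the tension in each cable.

T_A = 9143 N, T_B = 8319 N

ΣF_x = 0: −T_A·cos45° + T_B·cos39° = 0 → T_B = 0.909876·T_A.
ΣF_y = 0: T_A·sin45° + T_B·sin39° = 11700.
Substitute: T_A·(0.707107 + 0.909876·0.62932) = 11700 → T_A = 9142.7 ≈ 9143 N.
Then T_B = 0.909876 × 9142.7 = 8319 N.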